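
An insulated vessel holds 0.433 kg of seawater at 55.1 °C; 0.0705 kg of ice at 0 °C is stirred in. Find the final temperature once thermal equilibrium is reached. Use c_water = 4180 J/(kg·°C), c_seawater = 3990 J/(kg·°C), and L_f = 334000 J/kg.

Taking heat into each body as positive, Σ m c ΔT = 0:
melt ice: 0.0705·334000 = 23547
  meltwater 0→T: 0.0705·4180·T = 294.69 T
  seawater: 1727.7(T − 55.1)
2022.4 T = 95195 − 23547 = 71648
T ≈ 35.43 °C (positive, so assuming full melt was valid).

T_f ≈ 35.4 °C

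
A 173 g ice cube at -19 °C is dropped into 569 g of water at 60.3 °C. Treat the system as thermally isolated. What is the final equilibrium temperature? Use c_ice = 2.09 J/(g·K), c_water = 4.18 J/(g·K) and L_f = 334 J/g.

Sum of m c ΔT and latent-heat terms is zero:
ice -19→0 °C: 173·2.09·19 = 6869.8
  melt ice: 173·334 = 57782
  warm the meltwater: 723.14 T
  water: 2378.4(T − 60.3)
3101.6 T = 143419 − 64652 = 78767
T ≈ 25.40 °C (positive, so assuming full melt was valid).

T_f ≈ 25.4 °C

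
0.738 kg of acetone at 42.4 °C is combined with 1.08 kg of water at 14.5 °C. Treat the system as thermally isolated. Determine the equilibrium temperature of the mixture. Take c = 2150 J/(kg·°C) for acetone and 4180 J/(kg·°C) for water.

Let T be the final temperature. ΣQ_i = 0:
0.738×2150×(T − 42.4) + 1.08×4180×(T − 14.5) = 0
1586.7(T − 42.4) + 4514.4(T − 14.5) = 0
6101.1 T = 132735
T ≈ 21.76 °C

T_f ≈ 21.8 °C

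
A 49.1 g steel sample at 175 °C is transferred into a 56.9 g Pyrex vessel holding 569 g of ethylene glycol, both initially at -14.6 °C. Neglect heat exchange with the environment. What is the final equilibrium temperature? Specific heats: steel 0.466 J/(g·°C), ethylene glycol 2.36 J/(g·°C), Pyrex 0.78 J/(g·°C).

T_f ≈ -11.5 °C

T_f = Σ m_i c_i T_i / Σ m_i c_i:
T_f = (22.88·175 + 1342.8·(-14.6) + 44.38·(-14.6)) / (22.88 + 1342.8 + 44.38)
    = -16249 / 1410.1 ≈ -11.52 °C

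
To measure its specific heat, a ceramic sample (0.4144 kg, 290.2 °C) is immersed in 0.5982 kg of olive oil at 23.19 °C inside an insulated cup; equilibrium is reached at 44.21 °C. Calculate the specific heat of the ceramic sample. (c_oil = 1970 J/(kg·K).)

Heat lost by the ceramic sample = heat gained by the oil:
0.4144·c·(290.2 − 44.21) = 0.5982·1970·(44.21 − 23.19)
101.94 c = 24771  ⇒  c ≈ 243 J/(kg·K)

c ≈ 243 J/(kg·K)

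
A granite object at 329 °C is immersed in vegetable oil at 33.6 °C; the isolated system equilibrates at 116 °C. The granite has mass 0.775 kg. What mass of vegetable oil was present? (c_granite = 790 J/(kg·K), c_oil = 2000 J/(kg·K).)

|Q_granite| = |Q_oil|:
0.775·790·(329 − 116) = m·2000·(116 − 33.6)
164800 m = 130409  ⇒  m ≈ 0.7913 kg

m ≈ 0.791 kg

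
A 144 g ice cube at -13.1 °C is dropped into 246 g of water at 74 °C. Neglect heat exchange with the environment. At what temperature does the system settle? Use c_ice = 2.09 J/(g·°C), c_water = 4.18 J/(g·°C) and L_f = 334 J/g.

T_f ≈ 14.8 °C

Setting the total heat transfer to zero:
warm ice to 0 °C: 144·2.09·(0 − (-13.1)) = 3942.6; fusion: m_ice L_f = 144·334 = 48096; warm the meltwater: 601.92 T; water cools: 246·4.18·(T − 74) = 1028.3(T − 74)
1630.2 T = 76093 − 52039 = 24054
T ≈ 14.76 °C (positive, so assuming full melt was valid).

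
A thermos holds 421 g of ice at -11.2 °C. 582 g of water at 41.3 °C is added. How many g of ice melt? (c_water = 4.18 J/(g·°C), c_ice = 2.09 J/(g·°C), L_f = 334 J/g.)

Cooling the water to 0 °C releases 582×4.18×41.3 = 100473 J.
Of that, 421×2.09×11.2 = 9854.8 J goes to bring the ice to 0 °C, leaving 90618 J.
Melting all 421 g of ice would need 421×334 = 140614 J.
Since 90618 < 140614 J, not all the ice melts; equilibrium is at 0 °C.
m_melt = 90618 / L_f = 271.3 g.

m_melted ≈ 271 g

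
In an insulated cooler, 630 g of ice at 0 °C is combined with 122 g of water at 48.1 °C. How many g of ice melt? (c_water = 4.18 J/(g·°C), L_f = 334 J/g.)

Water can give up m c ΔT = 122×4.18×48.1 = 24529 J before reaching 0 °C.
To melt every bit of ice: 630×334 = 210420 J.
Since 24529 < 210420 J, not all the ice melts; equilibrium is at 0 °C.
m_melted×334 = 24529  ⇒  m_melted ≈ 73.44 g.

m_melted ≈ 73.4 g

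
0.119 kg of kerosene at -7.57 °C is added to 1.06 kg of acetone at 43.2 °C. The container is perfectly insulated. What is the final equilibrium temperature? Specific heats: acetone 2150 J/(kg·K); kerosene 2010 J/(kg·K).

T_f ≈ 38.4 °C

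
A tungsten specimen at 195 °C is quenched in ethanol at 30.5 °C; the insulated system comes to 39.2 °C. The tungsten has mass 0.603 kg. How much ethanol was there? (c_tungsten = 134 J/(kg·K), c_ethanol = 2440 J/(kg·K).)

Net heat exchanged in the isolated system is zero:
0.603·134·(39.2 − 195) + m·2440·(39.2 − 30.5) = 0
21228 m = 12589
m = 12589/21228 ≈ 0.593 kg

m ≈ 0.593 kg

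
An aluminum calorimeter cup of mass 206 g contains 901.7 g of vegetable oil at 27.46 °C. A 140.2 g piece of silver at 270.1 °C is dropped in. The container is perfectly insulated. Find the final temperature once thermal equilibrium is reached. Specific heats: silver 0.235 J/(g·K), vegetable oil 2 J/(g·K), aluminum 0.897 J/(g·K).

Taking heat into each body as positive, Σ m c ΔT = 0:
140.2·0.235·(T − 270.1) + 901.7·2·(T − 27.46) + 206·0.897·(T − 27.46) = 0
(32.95 + 1803.4 + 184.78) T = 32.95·270.1 + 1803.4·27.46 + 184.78·27.46
T ≈ 31.42 °C

T_f ≈ 31.4 °C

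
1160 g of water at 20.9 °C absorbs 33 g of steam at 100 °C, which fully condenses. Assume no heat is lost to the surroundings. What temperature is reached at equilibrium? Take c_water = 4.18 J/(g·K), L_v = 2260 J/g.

T_f ≈ 38.0 °C

Energy conservation, ΣQ = 0:
condense steam: −33·2260 = −74580; condensed water 100 °C→T: 137.94(T − 100); water warms: 1160·4.18·(T − 20.9) = 4848.8(T − 20.9)
4986.7 T = 74580 + 13794 + 101340 = 189714
T ≈ 38.04 °C — below 100 °C, confirming all the steam condensed.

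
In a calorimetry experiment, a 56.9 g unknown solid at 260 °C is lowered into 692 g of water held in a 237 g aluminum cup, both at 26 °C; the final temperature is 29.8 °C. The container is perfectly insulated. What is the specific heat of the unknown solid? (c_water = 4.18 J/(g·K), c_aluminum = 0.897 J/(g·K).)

Conservation of energy gives ΣQ = 0:
56.9·c·(29.8 − 260) + 692·4.18·(29.8 − 26) + 237·0.897·(29.8 − 26) = 0
-13098 c = -11800
c = -11800/-13098 ≈ 0.9008 J/(g·K)

c ≈ 0.901 J/(g·K)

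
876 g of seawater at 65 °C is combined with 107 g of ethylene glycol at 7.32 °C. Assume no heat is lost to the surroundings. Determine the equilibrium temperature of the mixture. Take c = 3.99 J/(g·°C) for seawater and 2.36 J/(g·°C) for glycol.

T_f ≈ 61.1 °C

Taking heat into each body as positive, Σ m c ΔT = 0:
876·3.99·(T − 65) + 107·2.36·(T − 7.32) = 0
3495.2(T − 65) + 252.52(T − 7.32) = 0
(3495.2 + 252.52) T = 3495.2·65 + 252.52·7.32
T = 229039 / 3747.8 = 61.1 °C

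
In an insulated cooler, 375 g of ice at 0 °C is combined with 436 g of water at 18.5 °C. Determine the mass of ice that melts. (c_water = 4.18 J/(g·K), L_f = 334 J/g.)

Heat available from the water dropping to 0 °C: 436×4.18×18.5 = 33716 J.
Fully melting the ice requires m_ice L_f = 375×334 = 125250 J.
That's not enough to melt it all — equilibrium is at 0 °C with ice remaining.
Mass melted = 33716/334 ≈ 100.9 g.

m_melted ≈ 101 g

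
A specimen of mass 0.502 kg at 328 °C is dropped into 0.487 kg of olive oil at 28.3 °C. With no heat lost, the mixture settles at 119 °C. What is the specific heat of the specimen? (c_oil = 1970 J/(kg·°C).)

c ≈ 829 J/(kg·°C)

Conservation of energy gives ΣQ = 0:
0.502·c·(119 − 328) + 0.487·1970·(119 − 28.3) = 0
-104.92 c = -87017
c = -87017/-104.92 ≈ 829.4 J/(kg·°C)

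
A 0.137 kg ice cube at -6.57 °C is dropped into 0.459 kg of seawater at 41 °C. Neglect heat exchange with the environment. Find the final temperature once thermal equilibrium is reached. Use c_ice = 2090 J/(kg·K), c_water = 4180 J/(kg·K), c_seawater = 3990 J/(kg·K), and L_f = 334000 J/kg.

T_f ≈ 11.4 °C

Heat gained plus heat lost sum to zero:
warm ice to 0 °C: 0.137·2090·(0 − (-6.57)) = 1881.2; fusion: m_ice L_f = 0.137·334000 = 45758; meltwater 0→T: 0.137·4180·T = 572.66 T; seawater cools: 0.459·3990·(T − 41) = 1831.4(T − 41)
2404.1 T = 75088 − 47639 = 27449
T ≈ 11.42 °C (positive, so assuming full melt was valid).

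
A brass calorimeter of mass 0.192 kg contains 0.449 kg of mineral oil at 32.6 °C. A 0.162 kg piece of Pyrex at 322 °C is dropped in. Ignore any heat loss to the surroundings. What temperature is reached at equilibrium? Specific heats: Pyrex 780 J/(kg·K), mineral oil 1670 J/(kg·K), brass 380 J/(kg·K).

Let T be the final temperature. ΣQ_i = 0:
0.162*780*(T − 322) + 0.449*1670*(T − 32.6) + 0.192*380*(T − 32.6) = 0
126.36(T − 322) + 749.83(T − 32.6) + 72.96(T − 32.6) = 0
949.15 T = 67511
T ≈ 71.13 °C

T_f ≈ 71.1 °C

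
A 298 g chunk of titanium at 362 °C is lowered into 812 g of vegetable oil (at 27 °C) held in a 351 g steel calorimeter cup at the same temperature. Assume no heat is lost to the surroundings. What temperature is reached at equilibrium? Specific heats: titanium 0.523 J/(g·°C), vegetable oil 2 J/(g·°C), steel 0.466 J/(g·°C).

With ΣQ=0 the equilibrium temperature is the m·c-weighted mean:
T_f = (155.85*362 + 1624*27 + 163.57*27) / (155.85 + 1624 + 163.57)
    = 104683 / 1943.4 ≈ 53.87 °C

T_f ≈ 53.9 °C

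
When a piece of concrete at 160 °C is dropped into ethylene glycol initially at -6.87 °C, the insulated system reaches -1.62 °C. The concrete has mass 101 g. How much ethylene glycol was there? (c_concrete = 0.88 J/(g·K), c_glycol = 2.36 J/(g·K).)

Net heat exchanged in the isolated system is zero:
101·0.88·(-1.62 − 160) + m·2.36·(-1.62 − (-6.87)) = 0
12.39 m = 14365
m = 14365/12.39 ≈ 1159 g

m ≈ 1160 g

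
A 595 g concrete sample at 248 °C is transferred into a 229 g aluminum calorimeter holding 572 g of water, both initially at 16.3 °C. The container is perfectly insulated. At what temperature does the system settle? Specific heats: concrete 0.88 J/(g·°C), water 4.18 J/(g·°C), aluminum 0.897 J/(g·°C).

T_f ≈ 55.2 °C

Let T be the final temperature. ΣQ_i = 0:
595·0.88·(T − 248) + 572·4.18·(T − 16.3) + 229·0.897·(T − 16.3) = 0
523.6(T − 248) + 2391(T − 16.3) + 205.41(T − 16.3) = 0
(523.6 + 2391 + 205.41) T = 523.6·248 + 2391·16.3 + 205.41·16.3
T ≈ 55.18 °C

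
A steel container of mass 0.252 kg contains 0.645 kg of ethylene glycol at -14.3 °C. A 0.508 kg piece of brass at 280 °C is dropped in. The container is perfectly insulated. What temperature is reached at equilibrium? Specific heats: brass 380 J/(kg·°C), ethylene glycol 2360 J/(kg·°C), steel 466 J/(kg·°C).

With ΣQ=0 the equilibrium temperature is the m·c-weighted mean:
T_f = (193.04·280 + 1522.2·(-14.3) + 117.43·(-14.3)) / (193.04 + 1522.2 + 117.43)
    = 30604 / 1832.7 ≈ 16.70 °C

T_f ≈ 16.7 °C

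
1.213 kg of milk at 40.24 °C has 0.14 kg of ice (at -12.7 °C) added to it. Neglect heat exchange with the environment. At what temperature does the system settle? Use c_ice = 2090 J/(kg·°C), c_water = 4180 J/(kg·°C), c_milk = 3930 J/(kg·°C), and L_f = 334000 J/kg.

Net heat exchanged in the isolated system is zero:
ice -12.7→0 °C: 0.14·2090·12.7 = 3716; latent heat to melt: 0.14·334000 = 46760; warm the meltwater: 585.2 T; milk cools: 1.213·3930·(T − 40.24) = 4767.1(T − 40.24)
5352.3 T = 191828 − 50476 = 141352
T ≈ 26.41 °C. Since T > 0 °C, the all-ice-melts assumption holds.

T_f ≈ 26.4 °C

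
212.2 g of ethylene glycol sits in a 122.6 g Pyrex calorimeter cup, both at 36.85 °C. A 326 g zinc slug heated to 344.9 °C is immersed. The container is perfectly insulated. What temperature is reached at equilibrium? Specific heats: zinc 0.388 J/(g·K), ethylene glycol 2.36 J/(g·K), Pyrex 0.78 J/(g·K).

T_f ≈ 90.7 °C

Net heat exchanged in the isolated system is zero:
326×0.388×(T − 344.9) + 212.2×2.36×(T − 36.85) + 122.6×0.78×(T − 36.85) = 0
722.91 T = 65604
T ≈ 90.75 °C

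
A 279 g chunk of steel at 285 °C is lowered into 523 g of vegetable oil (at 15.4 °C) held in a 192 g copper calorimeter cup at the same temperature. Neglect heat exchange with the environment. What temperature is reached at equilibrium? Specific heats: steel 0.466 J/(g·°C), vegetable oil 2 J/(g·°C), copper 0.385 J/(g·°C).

T_f ≈ 43.4 °C

With ΣQ=0 the equilibrium temperature is the m·c-weighted mean:
T_f = (130.01·285 + 1046·15.4 + 73.92·15.4) / (130.01 + 1046 + 73.92)
    = 54301 / 1249.9 ≈ 43.44 °C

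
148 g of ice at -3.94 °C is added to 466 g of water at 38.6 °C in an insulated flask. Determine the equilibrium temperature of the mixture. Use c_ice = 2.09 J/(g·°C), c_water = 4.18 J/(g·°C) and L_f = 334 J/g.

Heat gained plus heat lost sum to zero:
ice -3.94→0 °C: 148×2.09×3.94 = 1218.7
  fusion: m_ice L_f = 148×334 = 49432
  warm the meltwater: 618.64 T
  water: 1947.9(T − 38.6)
2566.5 T = 75188 − 50651 = 24537
T ≈ 9.56 °C (positive, so assuming full melt was valid).

T_f ≈ 9.6 °C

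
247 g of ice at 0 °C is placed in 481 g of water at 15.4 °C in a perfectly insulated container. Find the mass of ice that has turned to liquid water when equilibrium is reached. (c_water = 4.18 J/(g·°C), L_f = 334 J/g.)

m_melted ≈ 92.7 g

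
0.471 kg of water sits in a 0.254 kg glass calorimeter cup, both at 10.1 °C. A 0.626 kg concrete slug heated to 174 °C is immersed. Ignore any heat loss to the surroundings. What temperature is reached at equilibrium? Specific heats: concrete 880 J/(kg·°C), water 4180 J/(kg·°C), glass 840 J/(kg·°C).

T_f ≈ 43.1 °C

Let T be the final temperature. ΣQ_i = 0:
0.626·880·(T − 174) + 0.471·4180·(T − 10.1) + 0.254·840·(T − 10.1) = 0
2733 T = 117893
T ≈ 43.14 °C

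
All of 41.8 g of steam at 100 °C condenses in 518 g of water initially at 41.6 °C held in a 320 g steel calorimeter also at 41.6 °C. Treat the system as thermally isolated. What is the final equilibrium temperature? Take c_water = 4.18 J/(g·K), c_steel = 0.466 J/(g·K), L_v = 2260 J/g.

Net heat exchanged in the isolated system is zero:
condense steam: −41.8·2260 = −94468
  condensate cools 100→T: 41.8·4.18·(T − 100) = 174.72(T − 100)
  water warms: 518·4.18·(T − 41.6) = 2165.2(T − 41.6)
  steel cup: 320·0.466·(T − 41.6) = 149.12(T − 41.6)
2489.1 T = 94468 + 17472 + 96277 = 208218
T ≈ 83.65 °C (< 100 °C, so full condensation is consistent).

T_f ≈ 83.7 °C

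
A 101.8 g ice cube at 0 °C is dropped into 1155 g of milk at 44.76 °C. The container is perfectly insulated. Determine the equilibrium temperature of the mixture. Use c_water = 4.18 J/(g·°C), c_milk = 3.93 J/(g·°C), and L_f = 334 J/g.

Sum of m c ΔT and latent-heat terms is zero:
fusion: m_ice L_f = 101.8·334 = 34001
  meltwater 0→T: 101.8·4.18·T = 425.52 T
  milk cools: 1155·3.93·(T − 44.76) = 4539.2(T − 44.76)
4964.7 T = 203172 − 34001 = 169171
T ≈ 34.07 °C (positive, so assuming full melt was valid).

T_f ≈ 34.1 °C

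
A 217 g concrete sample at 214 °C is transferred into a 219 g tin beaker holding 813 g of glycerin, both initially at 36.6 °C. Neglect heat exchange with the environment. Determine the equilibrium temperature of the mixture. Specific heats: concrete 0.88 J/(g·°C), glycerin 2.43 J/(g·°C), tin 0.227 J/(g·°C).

Taking heat into each body as positive, Σ m c ΔT = 0:
217·0.88·(T − 214) + 813·2.43·(T − 36.6) + 219·0.227·(T − 36.6) = 0
(190.96 + 1975.6 + 49.71) T = 190.96·214 + 1975.6·36.6 + 49.71·36.6
T = 114992/2216.3 ≈ 51.89 °C

T_f ≈ 51.9 °C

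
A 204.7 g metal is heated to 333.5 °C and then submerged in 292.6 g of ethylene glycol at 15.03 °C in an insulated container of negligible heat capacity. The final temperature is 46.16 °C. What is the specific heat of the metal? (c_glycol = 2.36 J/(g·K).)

c ≈ 0.365 J/(g·K)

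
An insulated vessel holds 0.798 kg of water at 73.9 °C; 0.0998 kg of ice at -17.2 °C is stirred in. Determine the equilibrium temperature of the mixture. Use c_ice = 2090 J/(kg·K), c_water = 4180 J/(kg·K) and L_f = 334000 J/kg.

T_f ≈ 55.8 °C

Conservation of energy gives ΣQ = 0:
ice -17.2→0 °C: 0.0998×2090×17.2 = 3587.6; fusion: m_ice L_f = 0.0998×334000 = 33333; meltwater 0→T: 0.0998×4180×T = 417.16 T; water: 3335.6(T − 73.9)
3752.8 T = 246504 − 36921 = 209583
T ≈ 55.85 °C — above 0 °C, consistent with complete melting.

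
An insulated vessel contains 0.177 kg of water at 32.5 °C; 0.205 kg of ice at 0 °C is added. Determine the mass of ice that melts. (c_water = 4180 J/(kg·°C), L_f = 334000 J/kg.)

m_melted ≈ 0.072 kg

Cooling the water to 0 °C releases 0.177·4180·32.5 = 24045 J.
Melting all 0.205 kg of ice would need 0.205·334000 = 68470 J.
24045 J < 68470 J, so only part of the ice melts and the system sits at 0 °C.
Mass melted = 24045/334000 ≈ 0.07199 kg.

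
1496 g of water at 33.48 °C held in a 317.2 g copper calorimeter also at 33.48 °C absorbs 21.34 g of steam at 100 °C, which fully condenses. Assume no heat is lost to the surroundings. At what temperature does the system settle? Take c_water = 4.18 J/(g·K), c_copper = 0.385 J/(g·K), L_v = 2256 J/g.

T_f ≈ 41.8 °C

Net heat exchanged in the isolated system is zero:
steam→water at 100 °C releases m L_v = 21.34·2256 = 48143
  condensed water 100 °C→T: 89.2(T − 100)
  water warms: 1496·4.18·(T − 33.48) = 6253.3(T − 33.48)
  cup: 122.12(T − 33.48)
6464.6 T = 48143 + 8920.1 + 213448 = 270512
T ≈ 41.85 °C — below 100 °C, confirming all the steam condensed.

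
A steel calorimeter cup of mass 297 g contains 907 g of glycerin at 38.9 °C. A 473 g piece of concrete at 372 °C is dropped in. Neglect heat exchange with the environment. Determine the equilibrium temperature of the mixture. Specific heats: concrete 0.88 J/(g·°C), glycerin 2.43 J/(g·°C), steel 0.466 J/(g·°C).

T_f ≈ 89.2 °C

Heat gained plus heat lost sum to zero:
473×0.88×(T − 372) + 907×2.43×(T − 38.9) + 297×0.466×(T − 38.9) = 0
416.24(T − 372) + 2204(T − 38.9) + 138.4(T − 38.9) = 0
(416.24 + 2204 + 138.4) T = 416.24×372 + 2204×38.9 + 138.4×38.9
T = 245961/2758.7 ≈ 89.16 °C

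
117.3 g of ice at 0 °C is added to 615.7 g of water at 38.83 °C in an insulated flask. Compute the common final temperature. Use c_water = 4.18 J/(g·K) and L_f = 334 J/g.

T_f ≈ 19.8 °C

Sum of m c ΔT and latent-heat terms is zero:
latent heat to melt: 117.3×334 = 39178
  warm the meltwater: 490.31 T
  water: 2573.6(T − 38.83)
3063.9 T = 99934 − 39178 = 60756
T ≈ 19.83 °C — above 0 °C, consistent with complete melting.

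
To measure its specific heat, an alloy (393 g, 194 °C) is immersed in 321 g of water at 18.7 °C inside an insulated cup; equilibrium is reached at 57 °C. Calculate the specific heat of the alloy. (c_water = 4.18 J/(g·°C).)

Heat lost by the alloy = heat gained by the water:
393×c×(194 − 57) = 321×4.18×(57 − 18.7)
53841 c = 51390  ⇒  c ≈ 0.9545 J/(g·°C)

c ≈ 0.954 J/(g·°C)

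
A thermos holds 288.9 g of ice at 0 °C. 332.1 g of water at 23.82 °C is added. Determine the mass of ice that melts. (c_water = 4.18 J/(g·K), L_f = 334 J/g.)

m_melted ≈ 99 g

Water can give up m c ΔT = 332.1×4.18×23.82 = 33066 J before reaching 0 °C.
Fully melting the ice requires m_ice L_f = 288.9×334 = 96493 J.
Since 33066 < 96493 J, not all the ice melts; equilibrium is at 0 °C.
Mass melted = 33066/334 ≈ 99 g.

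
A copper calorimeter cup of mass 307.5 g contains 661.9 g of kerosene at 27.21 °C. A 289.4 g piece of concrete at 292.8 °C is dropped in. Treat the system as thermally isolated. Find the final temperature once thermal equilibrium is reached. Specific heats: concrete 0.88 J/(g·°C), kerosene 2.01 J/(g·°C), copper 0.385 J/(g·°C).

T_f ≈ 66.9 °C

T_f is the heat-capacity-weighted average of the initial temperatures:
T_f = (254.67×292.8 + 1330.4×27.21 + 118.39×27.21) / (254.67 + 1330.4 + 118.39)
    = 113990 / 1703.5 ≈ 66.92 °C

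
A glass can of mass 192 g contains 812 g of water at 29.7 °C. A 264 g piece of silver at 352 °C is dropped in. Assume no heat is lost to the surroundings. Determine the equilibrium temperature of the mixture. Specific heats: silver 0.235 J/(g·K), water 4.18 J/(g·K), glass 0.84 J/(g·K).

T_f ≈ 35.2 °C

Conservation of energy gives ΣQ = 0:
264*0.235*(T − 352) + 812*4.18*(T − 29.7) + 192*0.84*(T − 29.7) = 0
(62.04 + 3394.2 + 161.28) T = 62.04*352 + 3394.2*29.7 + 161.28*29.7
T ≈ 35.23 °C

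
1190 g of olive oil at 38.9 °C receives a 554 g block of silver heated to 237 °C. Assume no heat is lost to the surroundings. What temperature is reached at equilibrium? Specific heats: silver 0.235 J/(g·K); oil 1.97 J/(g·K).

T_f ≈ 49.3 °C

Heat lost by the silver equals heat gained by the oil:
554×0.235×(237 − T) = 1190×1.97×(T − 38.9)
130.19(237 − T) = 2344.3(T − 38.9)
2474.5 T = 122048  ⇒  T ≈ 49.32 °C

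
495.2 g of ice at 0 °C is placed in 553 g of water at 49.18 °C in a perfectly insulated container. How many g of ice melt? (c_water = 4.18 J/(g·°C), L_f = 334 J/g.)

Water can give up m c ΔT = 553×4.18×49.18 = 113682 J before reaching 0 °C.
To melt every bit of ice: 495.2×334 = 165397 J.
Since 113682 < 165397 J, not all the ice melts; equilibrium is at 0 °C.
Mass melted = 113682/334 ≈ 340.4 g.

m_melted ≈ 340 g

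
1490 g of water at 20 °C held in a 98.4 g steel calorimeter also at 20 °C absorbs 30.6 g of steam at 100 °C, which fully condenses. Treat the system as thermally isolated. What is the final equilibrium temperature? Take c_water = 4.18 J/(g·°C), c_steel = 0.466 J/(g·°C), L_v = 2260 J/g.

T_f ≈ 32.4 °C

Net heat exchanged in the isolated system is zero:
latent heat released on condensation: 30.6×2260 = 69156
  condensate cools 100→T: 30.6×4.18×(T − 100) = 127.91(T − 100)
  water warms: 1490×4.18×(T − 20) = 6228.2(T − 20)
  cup: 45.85(T − 20)
6402 T = 69156 + 12791 + 125481 = 207428
T ≈ 32.40 °C (< 100 °C, so full condensation is consistent).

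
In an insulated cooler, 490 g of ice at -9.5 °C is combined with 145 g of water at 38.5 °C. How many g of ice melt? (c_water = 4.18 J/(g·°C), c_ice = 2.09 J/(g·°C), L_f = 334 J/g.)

Heat available from the water dropping to 0 °C: 145·4.18·38.5 = 23335 J.
Warming the ice to 0 °C takes 490·2.09·9.5 = 9728.9 J, leaving 13606 J for melting.
Fully melting the ice requires m_ice L_f = 490·334 = 163660 J.
That's not enough to melt it all — equilibrium is at 0 °C with ice remaining.
m_melt = 13606 / L_f = 40.74 g.

m_melted ≈ 40.7 g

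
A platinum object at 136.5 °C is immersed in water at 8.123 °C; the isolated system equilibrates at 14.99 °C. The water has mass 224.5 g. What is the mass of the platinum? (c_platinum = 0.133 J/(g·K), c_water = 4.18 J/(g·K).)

Energy conservation, ΣQ = 0:
m×0.133×(14.99 − 136.5) + 224.5×4.18×(14.99 − 8.123) = 0
-16.16 m = -6444.1
m = -6444.1/-16.16 ≈ 398.7 g

m ≈ 399 g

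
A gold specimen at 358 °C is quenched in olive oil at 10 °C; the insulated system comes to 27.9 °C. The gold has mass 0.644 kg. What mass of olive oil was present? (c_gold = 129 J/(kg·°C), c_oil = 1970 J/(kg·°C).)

m ≈ 0.778 kg

Heat lost by the gold = heat gained by the oil:
0.644·129·(358 − 27.9) = m·1970·(27.9 − 10)
35263 m = 27423  ⇒  m ≈ 0.7777 kg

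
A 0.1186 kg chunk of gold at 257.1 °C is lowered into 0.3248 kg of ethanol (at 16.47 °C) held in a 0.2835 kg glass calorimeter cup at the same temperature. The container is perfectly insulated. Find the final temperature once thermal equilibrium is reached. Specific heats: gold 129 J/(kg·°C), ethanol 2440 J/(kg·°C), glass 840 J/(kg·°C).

T_f = Σ m_i c_i T_i / Σ m_i c_i:
T_f = (15.3*257.1 + 792.51*16.47 + 238.14*16.47) / (15.3 + 792.51 + 238.14)
    = 20908 / 1046 ≈ 19.99 °C

T_f ≈ 20.0 °C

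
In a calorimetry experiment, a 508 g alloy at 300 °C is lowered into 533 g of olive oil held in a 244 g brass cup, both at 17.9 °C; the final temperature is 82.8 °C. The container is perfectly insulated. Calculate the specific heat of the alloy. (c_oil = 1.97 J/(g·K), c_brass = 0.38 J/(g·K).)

c ≈ 0.672 J/(g·K)

Net heat exchanged in the isolated system is zero:
508·c·(82.8 − 300) + 533·1.97·(82.8 − 17.9) + 244·0.38·(82.8 − 17.9) = 0
-110338 c = -74163
c = -74163/-110338 ≈ 0.6721 J/(g·K)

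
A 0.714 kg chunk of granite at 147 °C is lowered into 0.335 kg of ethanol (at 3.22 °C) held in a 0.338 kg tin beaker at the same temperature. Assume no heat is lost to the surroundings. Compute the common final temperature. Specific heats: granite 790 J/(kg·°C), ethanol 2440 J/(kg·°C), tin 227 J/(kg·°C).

Setting the total heat transfer to zero:
0.714×790×(T − 147) + 0.335×2440×(T − 3.22) + 0.338×227×(T − 3.22) = 0
564.06(T − 147) + 817.4(T − 3.22) + 76.73(T − 3.22) = 0
1458.2 T = 85796
T = 85796 / 1458.2 = 58.8 °C

T_f ≈ 58.8 °C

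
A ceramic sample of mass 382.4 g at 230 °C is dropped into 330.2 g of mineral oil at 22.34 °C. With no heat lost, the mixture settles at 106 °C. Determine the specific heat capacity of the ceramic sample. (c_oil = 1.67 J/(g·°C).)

c ≈ 0.973 J/(g·°C)

Heat lost by the ceramic sample = heat gained by the oil:
382.4×c×(230 − 106) = 330.2×1.67×(106 − 22.34)
47418 c = 46133  ⇒  c ≈ 0.9729 J/(g·°C)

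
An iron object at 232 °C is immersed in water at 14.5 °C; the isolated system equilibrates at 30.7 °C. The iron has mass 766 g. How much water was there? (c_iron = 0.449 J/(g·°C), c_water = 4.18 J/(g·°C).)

m ≈ 1020 g

Heat lost by the iron = heat gained by the water:
766×0.449×(232 − 30.7) = m×4.18×(30.7 − 14.5)
67.72 m = 69234  ⇒  m ≈ 1022 g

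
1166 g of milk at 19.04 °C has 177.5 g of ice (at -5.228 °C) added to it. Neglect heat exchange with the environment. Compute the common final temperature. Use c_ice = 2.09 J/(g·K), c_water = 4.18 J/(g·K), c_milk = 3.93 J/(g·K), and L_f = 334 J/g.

T_f ≈ 4.9 °C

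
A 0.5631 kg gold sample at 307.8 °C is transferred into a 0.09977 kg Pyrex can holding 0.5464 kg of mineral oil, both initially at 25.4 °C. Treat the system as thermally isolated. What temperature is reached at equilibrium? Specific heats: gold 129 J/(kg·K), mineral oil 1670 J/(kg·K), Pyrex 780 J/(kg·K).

Energy conservation, ΣQ = 0:
0.5631×129×(T − 307.8) + 0.5464×1670×(T − 25.4) + 0.09977×780×(T − 25.4) = 0
72.64(T − 307.8) + 912.49(T − 25.4) + 77.82(T − 25.4) = 0
1062.9 T = 47512
T = 47512 / 1062.9 = 44.7 °C

T_f ≈ 44.7 °C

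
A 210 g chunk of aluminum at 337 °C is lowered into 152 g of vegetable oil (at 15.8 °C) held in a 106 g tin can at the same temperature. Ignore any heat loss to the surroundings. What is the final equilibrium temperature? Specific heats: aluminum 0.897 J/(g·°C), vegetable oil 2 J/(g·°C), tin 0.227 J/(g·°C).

Taking heat into each body as positive, Σ m c ΔT = 0:
210*0.897*(T − 337) + 152*2*(T − 15.8) + 106*0.227*(T − 15.8) = 0
(188.37 + 304 + 24.06) T = 188.37*337 + 304*15.8 + 24.06*15.8
T ≈ 132.96 °C

T_f ≈ 133.0 °C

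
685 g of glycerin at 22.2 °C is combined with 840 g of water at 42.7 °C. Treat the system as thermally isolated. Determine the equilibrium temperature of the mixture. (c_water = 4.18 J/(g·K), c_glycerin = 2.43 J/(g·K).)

T_f ≈ 36.1 °C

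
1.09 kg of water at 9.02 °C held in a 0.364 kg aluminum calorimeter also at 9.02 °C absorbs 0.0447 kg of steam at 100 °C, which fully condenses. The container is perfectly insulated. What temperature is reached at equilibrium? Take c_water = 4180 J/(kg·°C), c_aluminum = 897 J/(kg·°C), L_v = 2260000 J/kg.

Heat gained plus heat lost sum to zero:
condense steam: −0.0447·2260000 = −101022
  condensed water 100 °C→T: 186.85(T − 100)
  original water: 4556.2(T − 9.02)
  cup: 326.51(T − 9.02)
5069.6 T = 101022 + 18685 + 44042 = 163749
T ≈ 32.30 °C — below 100 °C, confirming all the steam condensed.

T_f ≈ 32.3 °C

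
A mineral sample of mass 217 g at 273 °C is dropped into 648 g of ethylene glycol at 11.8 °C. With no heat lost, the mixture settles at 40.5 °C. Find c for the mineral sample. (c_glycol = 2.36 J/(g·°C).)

Heat lost by the mineral sample = heat gained by the glycol:
217·c·(273 − 40.5) = 648·2.36·(40.5 − 11.8)
50452 c = 43890  ⇒  c ≈ 0.8699 J/(g·°C)

c ≈ 0.87 J/(g·°C)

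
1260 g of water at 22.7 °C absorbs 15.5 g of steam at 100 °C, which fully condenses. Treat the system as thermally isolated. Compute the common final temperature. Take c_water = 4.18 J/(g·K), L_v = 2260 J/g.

T_f ≈ 30.2 °C

Taking heat into each body as positive, Σ m c ΔT = 0:
condense steam: −15.5·2260 = −35030; condensate cools 100→T: 15.5·4.18·(T − 100) = 64.79(T − 100); original water: 5266.8(T − 22.7)
5331.6 T = 35030 + 6479 + 119556 = 161065
T ≈ 30.21 °C — below 100 °C, confirming all the steam condensed.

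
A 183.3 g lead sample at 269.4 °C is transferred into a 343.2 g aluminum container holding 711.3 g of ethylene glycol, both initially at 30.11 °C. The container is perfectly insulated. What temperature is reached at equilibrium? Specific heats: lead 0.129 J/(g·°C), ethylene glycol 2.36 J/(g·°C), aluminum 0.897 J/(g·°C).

Heat gained plus heat lost sum to zero:
183.3×0.129×(T − 269.4) + 711.3×2.36×(T − 30.11) + 343.2×0.897×(T − 30.11) = 0
23.65(T − 269.4) + 1678.7(T − 30.11) + 307.85(T − 30.11) = 0
2010.2 T = 66184
T ≈ 32.92 °C

T_f ≈ 32.9 °C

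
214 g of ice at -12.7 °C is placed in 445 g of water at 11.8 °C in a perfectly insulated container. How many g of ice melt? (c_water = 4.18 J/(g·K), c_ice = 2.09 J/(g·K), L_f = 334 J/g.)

Cooling the water to 0 °C releases 445·4.18·11.8 = 21949 J.
Of that, 214·2.09·12.7 = 5680.2 J goes to bring the ice to 0 °C, leaving 16269 J.
To melt every bit of ice: 214·334 = 71476 J.
That's not enough to melt it all — equilibrium is at 0 °C with ice remaining.
Mass melted = 16269/334 ≈ 48.71 g.

m_melted ≈ 48.7 g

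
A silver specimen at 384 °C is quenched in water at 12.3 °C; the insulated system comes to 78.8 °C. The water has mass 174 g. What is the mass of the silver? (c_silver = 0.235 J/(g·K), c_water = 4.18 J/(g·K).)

Setting the total heat transfer to zero:
m·0.235·(78.8 − 384) + 174·4.18·(78.8 − 12.3) = 0
-71.72 m = -48367
m = -48367/-71.72 ≈ 674.4 g

m ≈ 674 g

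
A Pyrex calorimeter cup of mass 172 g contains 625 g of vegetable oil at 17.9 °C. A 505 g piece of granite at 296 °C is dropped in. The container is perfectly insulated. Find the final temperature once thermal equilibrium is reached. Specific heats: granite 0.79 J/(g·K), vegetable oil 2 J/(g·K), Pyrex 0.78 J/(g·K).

T_f ≈ 80.1 °C

With ΣQ=0 the equilibrium temperature is the m·c-weighted mean:
T_f = (398.95·296 + 1250·17.9 + 134.16·17.9) / (398.95 + 1250 + 134.16)
    = 142866 / 1783.1 ≈ 80.12 °C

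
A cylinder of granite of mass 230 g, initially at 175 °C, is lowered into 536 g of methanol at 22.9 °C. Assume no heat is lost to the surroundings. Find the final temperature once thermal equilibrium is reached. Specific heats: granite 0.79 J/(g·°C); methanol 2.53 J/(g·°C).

T_f ≈ 40.9 °C

T_f = Σ m_i c_i T_i / Σ m_i c_i:
T_f = (181.7*175 + 1356.1*22.9) / (181.7 + 1356.1)
    = 62852 / 1537.8 ≈ 40.87 °C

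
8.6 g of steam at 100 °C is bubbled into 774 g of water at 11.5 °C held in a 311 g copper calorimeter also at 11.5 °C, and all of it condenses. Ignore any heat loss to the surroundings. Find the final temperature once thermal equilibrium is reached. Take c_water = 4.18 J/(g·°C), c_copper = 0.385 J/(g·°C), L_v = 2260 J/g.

T_f ≈ 18.2 °C

Setting the total heat transfer to zero:
latent heat released on condensation: 8.6×2260 = 19436; condensed water 100 °C→T: 35.95(T − 100); original water: 3235.3(T − 11.5); copper cup: 311×0.385×(T − 11.5) = 119.73(T − 11.5)
3391 T = 19436 + 3594.8 + 38583 = 61614
T ≈ 18.17 °C — below 100 °C, confirming all the steam condensed.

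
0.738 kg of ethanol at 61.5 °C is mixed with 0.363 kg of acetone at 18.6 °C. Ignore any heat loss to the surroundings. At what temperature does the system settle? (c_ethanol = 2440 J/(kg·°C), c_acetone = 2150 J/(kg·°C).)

Heat gained plus heat lost sum to zero:
0.738×2440×(T − 61.5) + 0.363×2150×(T − 18.6) = 0
1800.7(T − 61.5) + 780.45(T − 18.6) = 0
(1800.7 + 780.45) T = 1800.7×61.5 + 780.45×18.6
T ≈ 48.53 °C

T_f ≈ 48.5 °C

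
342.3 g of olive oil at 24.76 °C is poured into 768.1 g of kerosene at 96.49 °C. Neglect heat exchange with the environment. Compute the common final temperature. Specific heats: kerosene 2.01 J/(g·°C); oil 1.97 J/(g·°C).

T_f ≈ 74.7 °C

Setting the total heat transfer to zero:
768.1*2.01*(T − 96.49) + 342.3*1.97*(T − 24.76) = 0
1543.9(T − 96.49) + 674.33(T − 24.76) = 0
2218.2 T = 165666
T ≈ 74.68 °C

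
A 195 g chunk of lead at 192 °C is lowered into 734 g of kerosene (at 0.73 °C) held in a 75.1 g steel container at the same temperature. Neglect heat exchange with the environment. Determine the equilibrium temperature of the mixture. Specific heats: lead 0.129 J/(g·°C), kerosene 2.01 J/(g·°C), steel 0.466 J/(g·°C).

T_f ≈ 3.9 °C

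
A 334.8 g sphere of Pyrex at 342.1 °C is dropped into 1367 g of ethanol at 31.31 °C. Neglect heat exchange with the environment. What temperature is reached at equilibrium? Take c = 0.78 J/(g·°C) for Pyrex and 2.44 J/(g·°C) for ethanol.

T_f ≈ 53.9 °C

Heat lost by the Pyrex equals heat gained by the ethanol:
334.8·0.78·(342.1 − T) = 1367·2.44·(T − 31.31)
261.14(342.1 − T) = 3335.5(T − 31.31)
3596.6 T = 193771  ⇒  T ≈ 53.88 °C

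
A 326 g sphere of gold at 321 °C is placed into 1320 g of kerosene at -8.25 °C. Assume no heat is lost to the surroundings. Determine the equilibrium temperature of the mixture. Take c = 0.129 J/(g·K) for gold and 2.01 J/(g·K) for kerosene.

T_f ≈ -3.1 °C

T_f = Σ m_i c_i T_i / Σ m_i c_i:
T_f = (42.05·321 + 2653.2·(-8.25)) / (42.05 + 2653.2)
    = -8389.6 / 2695.3 ≈ -3.11 °C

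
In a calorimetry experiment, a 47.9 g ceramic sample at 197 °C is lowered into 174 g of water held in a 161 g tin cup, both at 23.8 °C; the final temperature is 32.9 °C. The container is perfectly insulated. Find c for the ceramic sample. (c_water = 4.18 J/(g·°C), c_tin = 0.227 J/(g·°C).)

Energy conservation, ΣQ = 0:
47.9×c×(32.9 − 197) + 174×4.18×(32.9 − 23.8) + 161×0.227×(32.9 − 23.8) = 0
-7860.4 c = -6951.2
c = -6951.2/-7860.4 ≈ 0.8843 J/(g·°C)

c ≈ 0.884 J/(g·°C)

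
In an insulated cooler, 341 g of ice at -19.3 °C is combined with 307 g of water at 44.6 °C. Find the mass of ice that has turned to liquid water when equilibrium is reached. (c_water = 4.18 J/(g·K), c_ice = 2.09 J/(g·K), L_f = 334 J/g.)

Cooling the water to 0 °C releases 307×4.18×44.6 = 57233 J.
Of that, 341×2.09×19.3 = 13755 J goes to bring the ice to 0 °C, leaving 43478 J.
To melt every bit of ice: 341×334 = 113894 J.
43478 J < 113894 J, so only part of the ice melts and the system sits at 0 °C.
Mass melted = 43478/334 ≈ 130.2 g.

m_melted ≈ 130 g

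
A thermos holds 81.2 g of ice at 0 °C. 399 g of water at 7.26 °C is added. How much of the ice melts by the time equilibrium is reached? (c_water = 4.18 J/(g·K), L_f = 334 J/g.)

Heat available from the water dropping to 0 °C: 399·4.18·7.26 = 12108 J.
To melt every bit of ice: 81.2·334 = 27121 J.
12108 J < 27121 J, so only part of the ice melts and the system sits at 0 °C.
m_melted·334 = 12108  ⇒  m_melted ≈ 36.25 g.

m_melted ≈ 36.3 g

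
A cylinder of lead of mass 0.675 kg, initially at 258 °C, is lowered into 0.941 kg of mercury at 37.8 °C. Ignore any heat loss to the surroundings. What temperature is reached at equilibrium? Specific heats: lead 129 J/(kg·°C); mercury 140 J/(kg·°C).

T_f ≈ 125.4 °C

Set heat shed by the hot body equal to heat absorbed by the cold body:
0.675*129*(258 − T) = 0.941*140*(T − 37.8)
87.08(258 − T) = 131.74(T − 37.8)
218.81 T = 27445  ⇒  T ≈ 125.43 °C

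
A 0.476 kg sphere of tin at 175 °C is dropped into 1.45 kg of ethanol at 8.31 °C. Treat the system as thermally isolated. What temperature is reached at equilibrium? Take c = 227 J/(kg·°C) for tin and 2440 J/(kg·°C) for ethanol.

With ΣQ=0 the equilibrium temperature is the m·c-weighted mean:
T_f = (108.05·175 + 3538·8.31) / (108.05 + 3538)
    = 48310 / 3646.1 ≈ 13.25 °C

T_f ≈ 13.2 °C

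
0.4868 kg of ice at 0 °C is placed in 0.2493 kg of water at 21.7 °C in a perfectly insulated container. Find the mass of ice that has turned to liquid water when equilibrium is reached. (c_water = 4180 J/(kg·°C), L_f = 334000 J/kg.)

Water can give up m c ΔT = 0.2493·4180·21.7 = 22613 J before reaching 0 °C.
To melt every bit of ice: 0.4868·334000 = 162591 J.
That's not enough to melt it all — equilibrium is at 0 °C with ice remaining.
m_melt = 22613 / L_f = 0.0677 kg.

m_melted ≈ 0.0677 kg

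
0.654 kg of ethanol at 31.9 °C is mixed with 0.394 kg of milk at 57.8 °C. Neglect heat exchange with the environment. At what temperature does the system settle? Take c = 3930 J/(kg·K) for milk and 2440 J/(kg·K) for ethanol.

T_f ≈ 44.7 °C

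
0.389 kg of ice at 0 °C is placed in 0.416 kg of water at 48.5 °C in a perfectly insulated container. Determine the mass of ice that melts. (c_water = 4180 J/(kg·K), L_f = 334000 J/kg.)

Water can give up m c ΔT = 0.416·4180·48.5 = 84336 J before reaching 0 °C.
To melt every bit of ice: 0.389·334000 = 129926 J.
Since 84336 < 129926 J, not all the ice melts; equilibrium is at 0 °C.
Mass melted = 84336/334000 ≈ 0.2525 kg.

m_melted ≈ 0.253 kg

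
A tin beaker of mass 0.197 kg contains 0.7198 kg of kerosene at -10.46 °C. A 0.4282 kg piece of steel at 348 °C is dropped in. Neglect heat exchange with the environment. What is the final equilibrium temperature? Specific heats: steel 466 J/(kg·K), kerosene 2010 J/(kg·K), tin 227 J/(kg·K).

Conservation of energy gives ΣQ = 0:
0.4282·466·(T − 348) + 0.7198·2010·(T − (-10.46)) + 0.197·227·(T − (-10.46)) = 0
199.54(T − 348) + 1446.8(T − (-10.46)) + 44.72(T − (-10.46)) = 0
(199.54 + 1446.8 + 44.72) T = 199.54·348 + 1446.8·(-10.46) + 44.72·(-10.46)
T = 53839 / 1691.1 = 31.8 °C

T_f ≈ 31.8 °C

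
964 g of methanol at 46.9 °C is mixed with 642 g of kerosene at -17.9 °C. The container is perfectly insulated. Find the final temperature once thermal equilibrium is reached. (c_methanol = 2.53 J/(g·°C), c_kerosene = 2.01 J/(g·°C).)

|Q_methanol| = |Q_kerosene|:
964·2.53·(46.9 − T) = 642·2.01·(T − (-17.9))
2438.9(46.9 − T) = 1290.4(T − (-17.9))
3729.3 T = 91287  ⇒  T ≈ 24.48 °C

T_f ≈ 24.5 °C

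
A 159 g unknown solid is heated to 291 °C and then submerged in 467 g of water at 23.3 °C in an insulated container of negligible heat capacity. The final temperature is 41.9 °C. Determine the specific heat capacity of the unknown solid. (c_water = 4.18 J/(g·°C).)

c ≈ 0.917 J/(g·°C)

Energy conservation, ΣQ = 0:
159×c×(41.9 − 291) + 467×4.18×(41.9 − 23.3) = 0
-39607 c = -36308
c = -36308/-39607 ≈ 0.9167 J/(g·°C)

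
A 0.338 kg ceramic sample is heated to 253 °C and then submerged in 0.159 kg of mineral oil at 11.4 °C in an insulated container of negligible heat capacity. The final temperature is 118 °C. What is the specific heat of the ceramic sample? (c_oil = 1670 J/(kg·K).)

c ≈ 620 J/(kg·K)

Heat lost by the ceramic sample = heat gained by the oil:
0.338×c×(253 − 118) = 0.159×1670×(118 − 11.4)
45.63 c = 28305  ⇒  c ≈ 620.3 J/(kg·K)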